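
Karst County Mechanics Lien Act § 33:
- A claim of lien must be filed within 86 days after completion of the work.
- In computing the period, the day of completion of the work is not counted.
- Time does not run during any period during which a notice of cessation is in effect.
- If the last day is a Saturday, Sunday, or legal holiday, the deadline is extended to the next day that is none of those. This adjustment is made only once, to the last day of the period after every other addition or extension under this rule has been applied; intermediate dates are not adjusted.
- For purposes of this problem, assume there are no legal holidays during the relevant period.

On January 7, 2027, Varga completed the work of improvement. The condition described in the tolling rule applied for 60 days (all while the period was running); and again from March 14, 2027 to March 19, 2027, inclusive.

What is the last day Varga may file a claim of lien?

June 8, 2027

86 days after January 7, 2027 is April 3, 2027.
Tolling adds 60 days: April 3, 2027 + 60 days = June 2, 2027.
From March 14, 2027 through March 19, 2027 inclusive is 6 days; tolling adds 6 days: June 2, 2027 + 6 days = June 8, 2027.
June 8, 2027 is a Tuesday and not a legal holiday, so no extension applies.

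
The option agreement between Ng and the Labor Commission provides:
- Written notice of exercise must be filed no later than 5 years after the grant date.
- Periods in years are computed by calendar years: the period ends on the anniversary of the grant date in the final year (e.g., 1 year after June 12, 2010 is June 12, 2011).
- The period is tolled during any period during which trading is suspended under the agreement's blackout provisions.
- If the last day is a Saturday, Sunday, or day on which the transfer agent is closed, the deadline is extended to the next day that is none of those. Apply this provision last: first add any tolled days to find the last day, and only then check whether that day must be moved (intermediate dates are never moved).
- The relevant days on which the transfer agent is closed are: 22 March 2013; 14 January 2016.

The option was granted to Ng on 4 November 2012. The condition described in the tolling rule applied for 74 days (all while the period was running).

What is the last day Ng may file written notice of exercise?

5 years after 4 November 2012 is November 4, 2017.
Tolling adds 74 days: November 4, 2017 + 74 days = January 17, 2018.
January 17, 2018 is a Wednesday and not a day on which the transfer agent is closed, so no extension applies.

January 17, 2018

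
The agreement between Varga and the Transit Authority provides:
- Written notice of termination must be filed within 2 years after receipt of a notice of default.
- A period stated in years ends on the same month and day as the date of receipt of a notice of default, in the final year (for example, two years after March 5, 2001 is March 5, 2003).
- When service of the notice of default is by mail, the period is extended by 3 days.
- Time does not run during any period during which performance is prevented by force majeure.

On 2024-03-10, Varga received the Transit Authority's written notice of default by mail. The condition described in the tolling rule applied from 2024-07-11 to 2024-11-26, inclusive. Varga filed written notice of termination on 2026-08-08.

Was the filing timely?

2 years after 2024-03-10 is March 10, 2026.
Service was by mail, adding 3 days: March 10, 2026 + 3 days = March 13, 2026.
From July 11, 2024 through November 26, 2024 inclusive is 139 days; tolling adds 139 days: March 13, 2026 + 139 days = July 30, 2026.
The deadline is July 30, 2026; the filing on August 8, 2026 is after that date.

No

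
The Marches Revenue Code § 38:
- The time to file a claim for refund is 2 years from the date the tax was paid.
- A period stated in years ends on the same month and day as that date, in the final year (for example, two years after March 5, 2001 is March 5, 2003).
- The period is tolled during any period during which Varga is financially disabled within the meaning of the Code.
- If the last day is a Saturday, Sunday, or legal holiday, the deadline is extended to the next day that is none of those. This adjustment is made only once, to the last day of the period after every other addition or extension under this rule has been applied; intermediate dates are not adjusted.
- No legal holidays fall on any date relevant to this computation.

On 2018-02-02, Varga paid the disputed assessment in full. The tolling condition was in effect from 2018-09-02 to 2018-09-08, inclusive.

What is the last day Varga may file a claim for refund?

February 10, 2020

2 years after 2018-02-02 is February 2, 2020.
From September 2, 2018 through September 8, 2018 inclusive is 7 days; tolling adds 7 days: February 2, 2020 + 7 days = February 9, 2020.
February 9, 2020 is Sunday. The next qualifying day is February 10, 2020.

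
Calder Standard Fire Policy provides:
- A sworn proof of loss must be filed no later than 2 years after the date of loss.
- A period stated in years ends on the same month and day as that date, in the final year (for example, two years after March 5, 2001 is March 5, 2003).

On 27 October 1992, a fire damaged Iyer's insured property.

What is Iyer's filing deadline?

2 years after 27 October 1992 is October 27, 1994.

October 27, 1994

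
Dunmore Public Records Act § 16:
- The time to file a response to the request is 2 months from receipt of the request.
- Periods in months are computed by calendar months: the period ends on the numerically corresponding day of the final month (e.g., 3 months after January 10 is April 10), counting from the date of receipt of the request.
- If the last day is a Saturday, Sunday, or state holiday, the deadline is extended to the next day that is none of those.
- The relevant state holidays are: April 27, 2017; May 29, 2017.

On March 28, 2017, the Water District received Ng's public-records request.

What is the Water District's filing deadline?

May 30, 2017

2 months after March 28, 2017 is May 28, 2017.
May 28, 2017 is Sunday; May 29, 2017 is a listed holiday. The next qualifying day is May 30, 2017.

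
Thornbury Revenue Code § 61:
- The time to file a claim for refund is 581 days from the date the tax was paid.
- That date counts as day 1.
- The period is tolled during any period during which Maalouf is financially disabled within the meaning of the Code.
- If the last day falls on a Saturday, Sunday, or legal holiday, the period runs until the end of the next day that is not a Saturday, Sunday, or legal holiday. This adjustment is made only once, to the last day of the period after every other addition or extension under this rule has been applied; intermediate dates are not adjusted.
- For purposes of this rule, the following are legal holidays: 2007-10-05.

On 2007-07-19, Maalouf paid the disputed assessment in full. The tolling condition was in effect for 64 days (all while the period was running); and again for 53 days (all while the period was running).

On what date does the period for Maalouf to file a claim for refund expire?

Counting 2007-07-19 as day 1, day 581 is February 18, 2009.
Tolling adds 64 days: February 18, 2009 + 64 days = April 23, 2009.
Tolling adds 53 days: April 23, 2009 + 53 days = June 15, 2009.
June 15, 2009 is a Monday and not a legal holiday, so no extension applies.

June 15, 2009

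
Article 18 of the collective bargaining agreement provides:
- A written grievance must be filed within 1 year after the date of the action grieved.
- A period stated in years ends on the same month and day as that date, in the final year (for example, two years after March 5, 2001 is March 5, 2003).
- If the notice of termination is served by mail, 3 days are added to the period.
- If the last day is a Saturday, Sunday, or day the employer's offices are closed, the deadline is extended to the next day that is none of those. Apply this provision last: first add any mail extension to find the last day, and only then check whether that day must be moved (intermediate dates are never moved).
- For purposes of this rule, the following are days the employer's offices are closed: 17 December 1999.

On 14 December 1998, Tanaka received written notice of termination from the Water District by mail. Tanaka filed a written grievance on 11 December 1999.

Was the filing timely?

Yes

1 year after 14 December 1998 is December 14, 1999.
Service was by mail, adding 3 days: December 14, 1999 + 3 days = December 17, 1999.
December 17, 1999 is a listed holiday; December 18, 1999 is Saturday; December 19, 1999 is Sunday. The next qualifying day is December 20, 1999.
The deadline is December 20, 1999; the filing on December 11, 1999 is on or before that date.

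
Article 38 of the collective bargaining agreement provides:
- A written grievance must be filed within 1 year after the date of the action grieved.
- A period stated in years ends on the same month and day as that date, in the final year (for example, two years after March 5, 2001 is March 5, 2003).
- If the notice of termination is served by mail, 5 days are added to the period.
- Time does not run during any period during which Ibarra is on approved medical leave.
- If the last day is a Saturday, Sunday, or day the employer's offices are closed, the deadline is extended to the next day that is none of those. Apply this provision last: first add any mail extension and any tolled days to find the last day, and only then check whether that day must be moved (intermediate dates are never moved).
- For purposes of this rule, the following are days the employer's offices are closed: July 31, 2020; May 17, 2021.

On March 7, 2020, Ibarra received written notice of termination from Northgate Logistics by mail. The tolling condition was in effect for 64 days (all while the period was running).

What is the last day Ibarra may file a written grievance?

1 year after March 7, 2020 is March 7, 2021.
Service was by mail, adding 5 days: March 7, 2021 + 5 days = March 12, 2021.
Tolling adds 64 days: March 12, 2021 + 64 days = May 15, 2021.
May 15, 2021 is Saturday; May 16, 2021 is Sunday; May 17, 2021 is a listed holiday. The next qualifying day is May 18, 2021.

May 18, 2021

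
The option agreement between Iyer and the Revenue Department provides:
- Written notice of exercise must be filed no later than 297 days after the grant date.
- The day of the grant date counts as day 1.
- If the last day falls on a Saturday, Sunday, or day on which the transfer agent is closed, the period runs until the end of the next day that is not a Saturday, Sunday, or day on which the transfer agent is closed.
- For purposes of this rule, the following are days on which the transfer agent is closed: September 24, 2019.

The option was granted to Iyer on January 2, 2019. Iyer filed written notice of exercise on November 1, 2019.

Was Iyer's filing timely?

Counting January 2, 2019 as day 1, day 297 is October 25, 2019.
October 25, 2019 is a Friday and not a day on which the transfer agent is closed, so no extension applies.
The deadline is October 25, 2019; the filing on November 1, 2019 is after that date.

No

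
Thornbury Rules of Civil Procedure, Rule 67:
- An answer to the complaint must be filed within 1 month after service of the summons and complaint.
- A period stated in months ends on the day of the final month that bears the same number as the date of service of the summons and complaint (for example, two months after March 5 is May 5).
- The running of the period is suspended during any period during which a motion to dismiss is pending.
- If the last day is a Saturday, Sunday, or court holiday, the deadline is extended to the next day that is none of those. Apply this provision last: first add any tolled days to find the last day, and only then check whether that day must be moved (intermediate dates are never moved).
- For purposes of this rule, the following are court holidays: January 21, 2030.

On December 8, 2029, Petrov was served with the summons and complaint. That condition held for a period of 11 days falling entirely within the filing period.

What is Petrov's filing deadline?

1 month after December 8, 2029 is January 8, 2030.
Tolling adds 11 days: January 8, 2030 + 11 days = January 19, 2030.
January 19, 2030 is Saturday; January 20, 2030 is Sunday; January 21, 2030 is a listed holiday. The next qualifying day is January 22, 2030.

January 22, 2030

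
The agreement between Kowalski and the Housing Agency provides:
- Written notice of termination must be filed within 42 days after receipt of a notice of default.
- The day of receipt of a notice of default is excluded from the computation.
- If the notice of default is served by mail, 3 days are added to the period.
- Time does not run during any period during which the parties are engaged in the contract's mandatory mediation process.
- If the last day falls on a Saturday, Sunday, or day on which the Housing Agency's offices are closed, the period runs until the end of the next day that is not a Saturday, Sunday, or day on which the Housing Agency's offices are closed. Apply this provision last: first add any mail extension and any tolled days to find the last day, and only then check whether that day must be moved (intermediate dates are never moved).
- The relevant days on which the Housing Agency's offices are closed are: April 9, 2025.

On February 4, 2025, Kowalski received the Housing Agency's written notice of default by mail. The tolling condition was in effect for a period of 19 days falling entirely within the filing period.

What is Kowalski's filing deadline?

42 days after February 4, 2025 is March 18, 2025.
Service was by mail, adding 3 days: March 18, 2025 + 3 days = March 21, 2025.
Tolling adds 19 days: March 21, 2025 + 19 days = April 9, 2025.
April 9, 2025 is a listed holiday. The next qualifying day is April 10, 2025.

April 10, 2025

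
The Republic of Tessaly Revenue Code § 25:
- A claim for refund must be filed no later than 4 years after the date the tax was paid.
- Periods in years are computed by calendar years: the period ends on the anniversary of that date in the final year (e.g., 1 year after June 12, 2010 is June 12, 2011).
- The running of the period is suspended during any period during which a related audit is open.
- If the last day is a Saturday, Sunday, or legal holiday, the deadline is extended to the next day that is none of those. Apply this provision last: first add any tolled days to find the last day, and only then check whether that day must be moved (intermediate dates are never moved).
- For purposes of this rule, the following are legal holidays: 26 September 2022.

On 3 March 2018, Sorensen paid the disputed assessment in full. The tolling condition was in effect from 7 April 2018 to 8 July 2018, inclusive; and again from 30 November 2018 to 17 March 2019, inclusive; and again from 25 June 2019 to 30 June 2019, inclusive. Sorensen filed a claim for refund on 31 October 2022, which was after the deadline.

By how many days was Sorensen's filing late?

4 years after 3 March 2018 is March 3, 2022.
From April 7, 2018 through July 8, 2018 inclusive is 93 days; tolling adds 93 days: March 3, 2022 + 93 days = June 4, 2022.
From November 30, 2018 through March 17, 2019 inclusive is 108 days; tolling adds 108 days: June 4, 2022 + 108 days = September 20, 2022.
From June 25, 2019 through June 30, 2019 inclusive is 6 days; tolling adds 6 days: September 20, 2022 + 6 days = September 26, 2022.
September 26, 2022 is a listed holiday. The next qualifying day is September 27, 2022.
The deadline is September 27, 2022; from September 27, 2022 to October 31, 2022 is 34 days.

34 days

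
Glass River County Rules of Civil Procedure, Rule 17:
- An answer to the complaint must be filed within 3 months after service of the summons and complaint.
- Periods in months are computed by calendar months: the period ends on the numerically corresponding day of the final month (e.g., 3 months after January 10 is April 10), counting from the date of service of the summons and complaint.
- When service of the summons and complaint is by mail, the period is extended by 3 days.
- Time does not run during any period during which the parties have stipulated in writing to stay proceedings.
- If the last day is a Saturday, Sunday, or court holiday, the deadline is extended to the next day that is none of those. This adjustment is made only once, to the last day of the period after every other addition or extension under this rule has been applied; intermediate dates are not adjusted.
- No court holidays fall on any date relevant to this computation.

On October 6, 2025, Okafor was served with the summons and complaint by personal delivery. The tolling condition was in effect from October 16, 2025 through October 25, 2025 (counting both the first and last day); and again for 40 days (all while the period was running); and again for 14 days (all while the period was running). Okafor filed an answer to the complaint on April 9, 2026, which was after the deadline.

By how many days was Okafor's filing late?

29 days

3 months after October 6, 2025 is January 6, 2026.
Service was not by mail, so no mail extension applies.
From October 16, 2025 through October 25, 2025 inclusive is 10 days; tolling adds 10 days: January 6, 2026 + 10 days = January 16, 2026.
Tolling adds 40 days: January 16, 2026 + 40 days = February 25, 2026.
Tolling adds 14 days: February 25, 2026 + 14 days = March 11, 2026.
March 11, 2026 is a Wednesday and not a court holiday, so no extension applies.
The deadline is March 11, 2026; from March 11, 2026 to April 9, 2026 is 29 days.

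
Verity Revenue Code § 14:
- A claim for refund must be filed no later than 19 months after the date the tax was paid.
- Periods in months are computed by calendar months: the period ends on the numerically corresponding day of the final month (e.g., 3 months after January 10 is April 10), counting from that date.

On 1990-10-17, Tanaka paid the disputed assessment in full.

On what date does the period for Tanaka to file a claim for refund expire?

May 17, 1992

19 months after 1990-10-17 is May 17, 1992.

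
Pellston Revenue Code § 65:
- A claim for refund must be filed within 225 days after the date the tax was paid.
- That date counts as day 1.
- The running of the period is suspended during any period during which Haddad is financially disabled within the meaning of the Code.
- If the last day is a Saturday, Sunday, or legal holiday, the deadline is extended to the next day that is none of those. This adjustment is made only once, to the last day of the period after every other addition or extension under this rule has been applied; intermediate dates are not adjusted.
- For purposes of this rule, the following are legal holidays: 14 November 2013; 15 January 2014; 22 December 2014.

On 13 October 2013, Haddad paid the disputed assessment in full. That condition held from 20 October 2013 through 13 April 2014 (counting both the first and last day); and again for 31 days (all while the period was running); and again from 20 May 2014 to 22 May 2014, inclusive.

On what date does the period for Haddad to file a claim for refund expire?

December 23, 2014

Counting 13 October 2013 as day 1, day 225 is May 25, 2014.
From October 20, 2013 through April 13, 2014 inclusive is 176 days; tolling adds 176 days: May 25, 2014 + 176 days = November 17, 2014.
Tolling adds 31 days: November 17, 2014 + 31 days = December 18, 2014.
From May 20, 2014 through May 22, 2014 inclusive is 3 days; tolling adds 3 days: December 18, 2014 + 3 days = December 21, 2014.
December 21, 2014 is Sunday; December 22, 2014 is a listed holiday. The next qualifying day is December 23, 2014.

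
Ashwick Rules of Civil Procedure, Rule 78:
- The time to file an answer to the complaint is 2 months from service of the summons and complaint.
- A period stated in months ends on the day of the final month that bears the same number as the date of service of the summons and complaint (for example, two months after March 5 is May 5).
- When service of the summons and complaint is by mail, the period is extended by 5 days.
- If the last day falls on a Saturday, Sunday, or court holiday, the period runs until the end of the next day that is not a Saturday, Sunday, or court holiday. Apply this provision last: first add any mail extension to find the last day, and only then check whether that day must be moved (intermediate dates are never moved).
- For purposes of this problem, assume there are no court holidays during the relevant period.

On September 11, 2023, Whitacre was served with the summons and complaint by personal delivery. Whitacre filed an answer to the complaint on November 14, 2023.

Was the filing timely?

2 months after September 11, 2023 is November 11, 2023.
Service was not by mail, so no mail extension applies.
November 11, 2023 is Saturday; November 12, 2023 is Sunday. The next qualifying day is November 13, 2023.
The deadline is November 13, 2023; the filing on November 14, 2023 is after that date.

No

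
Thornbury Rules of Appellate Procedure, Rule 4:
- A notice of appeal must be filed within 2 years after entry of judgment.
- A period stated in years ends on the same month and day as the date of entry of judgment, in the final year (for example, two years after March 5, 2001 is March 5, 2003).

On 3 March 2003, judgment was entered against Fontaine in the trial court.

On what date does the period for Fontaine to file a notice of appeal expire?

March 3, 2005

2 years after 3 March 2003 is March 3, 2005.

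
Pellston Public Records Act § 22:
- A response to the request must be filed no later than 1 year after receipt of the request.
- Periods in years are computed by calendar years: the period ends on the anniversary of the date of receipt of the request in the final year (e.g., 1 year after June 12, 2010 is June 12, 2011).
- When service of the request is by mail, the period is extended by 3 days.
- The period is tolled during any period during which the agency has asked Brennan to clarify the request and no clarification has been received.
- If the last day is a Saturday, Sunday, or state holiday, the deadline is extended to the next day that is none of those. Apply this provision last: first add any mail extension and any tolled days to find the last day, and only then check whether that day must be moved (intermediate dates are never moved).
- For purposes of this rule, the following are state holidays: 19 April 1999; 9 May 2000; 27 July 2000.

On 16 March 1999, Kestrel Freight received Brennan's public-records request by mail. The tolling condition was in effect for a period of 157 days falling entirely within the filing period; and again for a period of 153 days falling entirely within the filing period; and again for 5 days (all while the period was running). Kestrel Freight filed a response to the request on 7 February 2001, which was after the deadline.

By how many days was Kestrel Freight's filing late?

9 days

1 year after 16 March 1999 is March 16, 2000.
Service was by mail, adding 3 days: March 16, 2000 + 3 days = March 19, 2000.
Tolling adds 157 days: March 19, 2000 + 157 days = August 23, 2000.
Tolling adds 153 days: August 23, 2000 + 153 days = January 23, 2001.
Tolling adds 5 days: January 23, 2001 + 5 days = January 28, 2001.
January 28, 2001 is Sunday. The next qualifying day is January 29, 2001.
The deadline is January 29, 2001; from January 29, 2001 to February 7, 2001 is 9 days.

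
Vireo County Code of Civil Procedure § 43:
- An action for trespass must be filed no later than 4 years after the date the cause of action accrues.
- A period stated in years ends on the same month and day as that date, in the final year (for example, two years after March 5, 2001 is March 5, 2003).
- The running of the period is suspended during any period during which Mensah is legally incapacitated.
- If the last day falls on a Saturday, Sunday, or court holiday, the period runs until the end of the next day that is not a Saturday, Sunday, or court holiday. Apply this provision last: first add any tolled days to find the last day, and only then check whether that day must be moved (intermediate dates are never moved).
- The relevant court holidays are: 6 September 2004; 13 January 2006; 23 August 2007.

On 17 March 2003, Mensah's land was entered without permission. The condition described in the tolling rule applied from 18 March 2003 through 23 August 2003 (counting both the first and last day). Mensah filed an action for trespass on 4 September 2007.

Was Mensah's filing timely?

4 years after 17 March 2003 is March 17, 2007.
From March 18, 2003 through August 23, 2003 inclusive is 159 days; tolling adds 159 days: March 17, 2007 + 159 days = August 23, 2007.
August 23, 2007 is a listed holiday. The next qualifying day is August 24, 2007.
The deadline is August 24, 2007; the filing on September 4, 2007 is after that date.

No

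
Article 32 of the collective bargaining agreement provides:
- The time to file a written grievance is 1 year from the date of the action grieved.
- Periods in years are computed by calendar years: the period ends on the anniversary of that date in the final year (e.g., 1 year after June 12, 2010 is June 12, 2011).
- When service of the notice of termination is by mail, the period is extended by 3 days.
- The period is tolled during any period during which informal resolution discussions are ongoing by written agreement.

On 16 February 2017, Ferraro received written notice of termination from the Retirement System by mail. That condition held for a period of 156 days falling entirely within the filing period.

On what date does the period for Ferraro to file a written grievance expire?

July 25, 2018

1 year after 16 February 2017 is February 16, 2018.
Service was by mail, adding 3 days: February 16, 2018 + 3 days = February 19, 2018.
Tolling adds 156 days: February 19, 2018 + 156 days = July 25, 2018.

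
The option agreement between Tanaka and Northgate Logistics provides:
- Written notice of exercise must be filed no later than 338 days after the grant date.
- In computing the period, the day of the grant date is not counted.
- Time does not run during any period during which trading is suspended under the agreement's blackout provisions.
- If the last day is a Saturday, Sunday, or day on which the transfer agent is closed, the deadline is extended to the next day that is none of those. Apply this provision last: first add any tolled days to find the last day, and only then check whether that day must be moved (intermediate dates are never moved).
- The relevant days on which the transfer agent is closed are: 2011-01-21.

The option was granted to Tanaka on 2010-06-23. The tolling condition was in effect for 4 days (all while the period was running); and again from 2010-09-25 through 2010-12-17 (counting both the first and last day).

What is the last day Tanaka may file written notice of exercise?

338 days after 2010-06-23 is May 27, 2011.
Tolling adds 4 days: May 27, 2011 + 4 days = May 31, 2011.
From September 25, 2010 through December 17, 2010 inclusive is 84 days; tolling adds 84 days: May 31, 2011 + 84 days = August 23, 2011.
August 23, 2011 is a Tuesday and not a day on which the transfer agent is closed, so no extension applies.

August 23, 2011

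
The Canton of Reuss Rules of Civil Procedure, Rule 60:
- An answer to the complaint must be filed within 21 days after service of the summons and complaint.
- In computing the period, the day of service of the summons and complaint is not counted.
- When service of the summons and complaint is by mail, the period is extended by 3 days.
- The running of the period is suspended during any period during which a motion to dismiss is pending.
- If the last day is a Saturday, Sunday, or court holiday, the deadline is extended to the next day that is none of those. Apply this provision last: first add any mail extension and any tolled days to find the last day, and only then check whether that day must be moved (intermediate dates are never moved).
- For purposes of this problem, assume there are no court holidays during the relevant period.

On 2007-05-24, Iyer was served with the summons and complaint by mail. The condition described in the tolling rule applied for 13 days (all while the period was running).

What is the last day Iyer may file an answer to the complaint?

July 2, 2007

21 days after 2007-05-24 is June 14, 2007.
Service was by mail, adding 3 days: June 14, 2007 + 3 days = June 17, 2007.
Tolling adds 13 days: June 17, 2007 + 13 days = June 30, 2007.
June 30, 2007 is Saturday; July 1, 2007 is Sunday. The next qualifying day is July 2, 2007.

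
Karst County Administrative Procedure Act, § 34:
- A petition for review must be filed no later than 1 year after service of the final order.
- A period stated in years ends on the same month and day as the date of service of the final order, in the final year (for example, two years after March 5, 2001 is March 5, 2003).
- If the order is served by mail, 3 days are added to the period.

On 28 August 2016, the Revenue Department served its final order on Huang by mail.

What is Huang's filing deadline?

August 31, 2017

1 year after 28 August 2016 is August 28, 2017.
Service was by mail, adding 3 days: August 28, 2017 + 3 days = August 31, 2017.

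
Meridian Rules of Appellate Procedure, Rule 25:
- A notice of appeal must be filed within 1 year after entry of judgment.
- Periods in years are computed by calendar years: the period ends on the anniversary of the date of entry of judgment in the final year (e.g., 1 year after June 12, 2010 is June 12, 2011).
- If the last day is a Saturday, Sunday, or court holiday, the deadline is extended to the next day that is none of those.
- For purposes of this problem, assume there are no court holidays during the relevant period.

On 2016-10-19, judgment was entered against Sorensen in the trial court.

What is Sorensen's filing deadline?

October 19, 2017

1 year after 2016-10-19 is October 19, 2017.
October 19, 2017 is a Thursday and not a court holiday, so no extension applies.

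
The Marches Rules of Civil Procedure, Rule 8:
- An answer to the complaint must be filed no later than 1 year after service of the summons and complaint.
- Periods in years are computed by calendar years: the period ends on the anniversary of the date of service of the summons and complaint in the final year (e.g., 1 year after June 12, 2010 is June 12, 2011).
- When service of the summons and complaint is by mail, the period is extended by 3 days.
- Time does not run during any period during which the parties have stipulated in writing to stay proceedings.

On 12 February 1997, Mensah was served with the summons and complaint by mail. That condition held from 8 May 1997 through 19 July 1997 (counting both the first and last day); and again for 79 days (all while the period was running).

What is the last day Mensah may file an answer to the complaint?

1 year after 12 February 1997 is February 12, 1998.
Service was by mail, adding 3 days: February 12, 1998 + 3 days = February 15, 1998.
From May 8, 1997 through July 19, 1997 inclusive is 73 days; tolling adds 73 days: February 15, 1998 + 73 days = April 29, 1998.
Tolling adds 79 days: April 29, 1998 + 79 days = July 17, 1998.

July 17, 1998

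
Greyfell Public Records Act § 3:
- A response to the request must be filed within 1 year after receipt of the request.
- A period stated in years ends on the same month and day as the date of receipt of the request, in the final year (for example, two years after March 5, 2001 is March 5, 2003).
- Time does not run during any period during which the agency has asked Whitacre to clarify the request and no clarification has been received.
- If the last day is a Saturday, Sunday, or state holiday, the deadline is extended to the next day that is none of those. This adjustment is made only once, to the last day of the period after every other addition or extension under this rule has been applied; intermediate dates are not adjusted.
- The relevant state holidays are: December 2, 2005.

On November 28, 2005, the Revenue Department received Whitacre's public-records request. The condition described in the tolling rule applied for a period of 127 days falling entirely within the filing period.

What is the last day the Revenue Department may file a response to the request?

April 4, 2007

1 year after November 28, 2005 is November 28, 2006.
Tolling adds 127 days: November 28, 2006 + 127 days = April 4, 2007.
April 4, 2007 is a Wednesday and not a state holiday, so no extension applies.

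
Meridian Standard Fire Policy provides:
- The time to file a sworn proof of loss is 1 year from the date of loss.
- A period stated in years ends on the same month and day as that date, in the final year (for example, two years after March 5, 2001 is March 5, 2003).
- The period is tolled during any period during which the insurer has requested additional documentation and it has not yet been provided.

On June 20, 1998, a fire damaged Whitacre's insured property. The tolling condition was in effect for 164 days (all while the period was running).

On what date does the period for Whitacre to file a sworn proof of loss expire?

1 year after June 20, 1998 is June 20, 1999.
Tolling adds 164 days: June 20, 1999 + 164 days = December 1, 1999.

December 1, 1999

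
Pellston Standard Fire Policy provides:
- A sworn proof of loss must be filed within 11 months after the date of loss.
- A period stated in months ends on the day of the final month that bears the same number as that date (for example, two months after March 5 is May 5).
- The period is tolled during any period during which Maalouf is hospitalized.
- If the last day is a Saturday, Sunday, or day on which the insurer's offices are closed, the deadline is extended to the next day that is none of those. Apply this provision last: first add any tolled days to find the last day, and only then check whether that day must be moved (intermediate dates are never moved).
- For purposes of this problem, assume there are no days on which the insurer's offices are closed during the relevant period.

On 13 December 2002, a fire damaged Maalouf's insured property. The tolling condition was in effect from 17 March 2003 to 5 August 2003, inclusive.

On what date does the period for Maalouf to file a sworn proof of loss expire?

April 5, 2004

11 months after 13 December 2002 is November 13, 2003.
From March 17, 2003 through August 5, 2003 inclusive is 142 days; tolling adds 142 days: November 13, 2003 + 142 days = April 3, 2004.
April 3, 2004 is Saturday; April 4, 2004 is Sunday. The next qualifying day is April 5, 2004.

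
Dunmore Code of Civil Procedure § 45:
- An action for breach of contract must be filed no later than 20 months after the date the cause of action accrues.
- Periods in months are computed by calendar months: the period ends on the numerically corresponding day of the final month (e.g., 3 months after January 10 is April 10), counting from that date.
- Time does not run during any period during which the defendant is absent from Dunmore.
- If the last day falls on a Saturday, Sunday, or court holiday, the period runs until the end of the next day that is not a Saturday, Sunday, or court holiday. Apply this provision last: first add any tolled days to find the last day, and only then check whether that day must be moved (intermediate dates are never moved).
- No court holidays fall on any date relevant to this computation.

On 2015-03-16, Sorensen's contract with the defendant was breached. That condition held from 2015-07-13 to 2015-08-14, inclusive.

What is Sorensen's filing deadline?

December 19, 2016

20 months after 2015-03-16 is November 16, 2016.
From July 13, 2015 through August 14, 2015 inclusive is 33 days; tolling adds 33 days: November 16, 2016 + 33 days = December 19, 2016.
December 19, 2016 is a Monday and not a court holiday, so no extension applies.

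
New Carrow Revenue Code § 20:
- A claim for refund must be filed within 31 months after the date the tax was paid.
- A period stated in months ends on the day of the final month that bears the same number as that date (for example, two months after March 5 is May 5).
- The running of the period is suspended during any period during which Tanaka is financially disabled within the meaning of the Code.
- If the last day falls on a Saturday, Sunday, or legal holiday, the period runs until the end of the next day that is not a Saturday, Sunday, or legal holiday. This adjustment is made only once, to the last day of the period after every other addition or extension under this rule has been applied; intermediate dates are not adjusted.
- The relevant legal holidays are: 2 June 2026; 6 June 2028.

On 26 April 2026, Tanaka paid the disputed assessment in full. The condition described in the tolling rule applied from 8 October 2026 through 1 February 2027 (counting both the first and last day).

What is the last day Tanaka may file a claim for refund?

31 months after 26 April 2026 is November 26, 2028.
From October 8, 2026 through February 1, 2027 inclusive is 117 days; tolling adds 117 days: November 26, 2028 + 117 days = March 23, 2029.
March 23, 2029 is a Friday and not a legal holiday, so no extension applies.

March 23, 2029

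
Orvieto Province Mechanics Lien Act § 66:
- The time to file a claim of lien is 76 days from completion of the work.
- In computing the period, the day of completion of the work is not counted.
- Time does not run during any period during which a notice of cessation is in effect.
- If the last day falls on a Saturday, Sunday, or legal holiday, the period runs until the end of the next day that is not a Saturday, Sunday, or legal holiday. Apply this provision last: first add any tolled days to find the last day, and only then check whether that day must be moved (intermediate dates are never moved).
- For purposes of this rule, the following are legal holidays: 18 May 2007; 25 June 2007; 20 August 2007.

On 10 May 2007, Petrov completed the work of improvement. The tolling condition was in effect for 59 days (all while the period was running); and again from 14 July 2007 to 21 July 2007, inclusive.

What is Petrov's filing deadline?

76 days after 10 May 2007 is July 25, 2007.
Tolling adds 59 days: July 25, 2007 + 59 days = September 22, 2007.
From July 14, 2007 through July 21, 2007 inclusive is 8 days; tolling adds 8 days: September 22, 2007 + 8 days = September 30, 2007.
September 30, 2007 is Sunday. The next qualifying day is October 1, 2007.

October 1, 2007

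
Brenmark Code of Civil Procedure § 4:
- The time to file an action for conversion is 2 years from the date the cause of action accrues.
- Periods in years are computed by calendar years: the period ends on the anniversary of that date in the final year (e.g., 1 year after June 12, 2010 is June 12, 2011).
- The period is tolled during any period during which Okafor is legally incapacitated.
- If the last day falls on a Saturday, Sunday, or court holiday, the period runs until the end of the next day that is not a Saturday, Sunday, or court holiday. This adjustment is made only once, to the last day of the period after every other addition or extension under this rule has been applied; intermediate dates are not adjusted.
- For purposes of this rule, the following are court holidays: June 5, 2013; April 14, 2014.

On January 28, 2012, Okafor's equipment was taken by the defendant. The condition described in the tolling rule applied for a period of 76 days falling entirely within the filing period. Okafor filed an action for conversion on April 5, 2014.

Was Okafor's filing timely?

2 years after January 28, 2012 is January 28, 2014.
Tolling adds 76 days: January 28, 2014 + 76 days = April 14, 2014.
April 14, 2014 is a listed holiday. The next qualifying day is April 15, 2014.
The deadline is April 15, 2014; the filing on April 5, 2014 is on or before that date.

Yes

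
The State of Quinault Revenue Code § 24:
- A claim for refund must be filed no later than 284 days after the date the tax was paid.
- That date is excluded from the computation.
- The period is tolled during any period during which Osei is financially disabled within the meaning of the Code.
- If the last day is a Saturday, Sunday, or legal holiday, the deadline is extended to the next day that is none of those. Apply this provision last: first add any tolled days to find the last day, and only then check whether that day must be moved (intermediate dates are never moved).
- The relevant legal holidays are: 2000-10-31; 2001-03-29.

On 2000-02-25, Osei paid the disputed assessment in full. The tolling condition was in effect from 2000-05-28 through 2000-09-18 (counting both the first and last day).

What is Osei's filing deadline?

284 days after 2000-02-25 is December 5, 2000.
From May 28, 2000 through September 18, 2000 inclusive is 114 days; tolling adds 114 days: December 5, 2000 + 114 days = March 29, 2001.
March 29, 2001 is a listed holiday. The next qualifying day is March 30, 2001.

March 30, 2001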